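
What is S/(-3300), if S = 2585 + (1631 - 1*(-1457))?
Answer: -1891/1100 ≈ -1.7191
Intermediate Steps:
S = 5673 (S = 2585 + (1631 + 1457) = 2585 + 3088 = 5673)
S/(-3300) = 5673/(-3300) = 5673*(-1/3300) = -1891/1100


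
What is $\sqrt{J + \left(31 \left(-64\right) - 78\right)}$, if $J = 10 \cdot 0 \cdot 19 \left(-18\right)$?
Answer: $i \sqrt{2062} \approx 45.409 i$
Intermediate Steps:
$J = 0$ ($J = 0 \cdot 19 \left(-18\right) = 0 \left(-18\right) = 0$)
$\sqrt{J + \left(31 \left(-64\right) - 78\right)} = \sqrt{0 + \left(31 \left(-64\right) - 78\right)} = \sqrt{0 - 2062} = \sqrt{-2062} = i \sqrt{2062}$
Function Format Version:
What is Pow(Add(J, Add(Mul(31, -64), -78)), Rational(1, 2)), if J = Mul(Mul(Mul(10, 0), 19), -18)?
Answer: Mul(I, Pow(2062, Rational(1, 2))) ≈ Mul(45.409, I)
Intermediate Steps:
J = 0 (J = Mul(Mul(0, 19), -18) = Mul(0, -18) = 0)
Pow(Add(J, Add(Mul(31, -64), -78)), Rational(1, 2)) = Pow(Add(0, Add(Mul(31, -64), -78)), Rational(1, 2)) = Pow(Add(0, Add(-1984, -78)), Rational(1, 2)) = Pow(Add(0, -2062), Rational(1, 2)) = Pow(-2062, Rational(1, 2)) = Mul(I, Pow(2062, Rational(1, 2)))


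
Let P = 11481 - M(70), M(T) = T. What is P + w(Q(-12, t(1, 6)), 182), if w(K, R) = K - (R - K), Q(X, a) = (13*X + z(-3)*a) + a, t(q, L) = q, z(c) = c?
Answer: 10913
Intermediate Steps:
Q(X, a) = -2*a + 13*X (Q(X, a) = (13*X - 3*a) + a = (-3*a + 13*X) + a = -2*a + 13*X)
w(K, R) = -R + 2*K (w(K, R) = K + (K - R) = -R + 2*K)
P = 11411 (P = 11481 - 1*70 = 11481 - 70 = 11411)
P + w(Q(-12, t(1, 6)), 182) = 11411 + (-1*182 + 2*(-2*1 + 13*(-12))) = 11411 + (-182 + 2*(-2 - 156)) = 11411 + (-182 + 2*(-158)) = 11411 + (-182 - 316) = 11411 - 498 = 10913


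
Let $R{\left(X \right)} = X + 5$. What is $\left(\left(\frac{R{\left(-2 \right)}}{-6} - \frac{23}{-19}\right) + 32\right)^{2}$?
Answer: $\frac{1545049}{1444} \approx 1070.0$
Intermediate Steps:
$R{\left(X \right)} = 5 + X$
$\left(\left(\frac{R{\left(-2 \right)}}{-6} - \frac{23}{-19}\right) + 32\right)^{2} = \left(\left(\frac{5 - 2}{-6} - \frac{23}{-19}\right) + 32\right)^{2} = \left(\left(3 \left(- \frac{1}{6}\right) - - \frac{23}{19}\right) + 32\right)^{2} = \left(\left(- \frac{1}{2} + \frac{23}{19}\right) + 32\right)^{2} = \left(\frac{27}{38} + 32\right)^{2} = \left(\frac{1243}{38}\right)^{2} = \frac{1545049}{1444}$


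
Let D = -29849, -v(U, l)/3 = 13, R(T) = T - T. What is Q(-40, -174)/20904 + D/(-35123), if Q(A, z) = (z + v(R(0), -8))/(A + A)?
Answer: 16641520293/19578965120 ≈ 0.84997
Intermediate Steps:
R(T) = 0
v(U, l) = -39 (v(U, l) = -3*13 = -39)
Q(A, z) = (-39 + z)/(2*A) (Q(A, z) = (z - 39)/(A + A) = (-39 + z)/((2*A)) = (-39 + z)*(1/(2*A)) = (-39 + z)/(2*A))
Q(-40, -174)/20904 + D/(-35123) = ((½)*(-39 - 174)/(-40))/20904 - 29849/(-35123) = ((½)*(-1/40)*(-213))*(1/20904) - 29849*(-1/35123) = (213/80)*(1/20904) + 29849/35123 = 71/557440 + 29849/35123 = 16641520293/19578965120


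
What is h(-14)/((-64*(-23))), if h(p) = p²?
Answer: 49/368 ≈ 0.13315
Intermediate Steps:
h(-14)/((-64*(-23))) = (-14)²/((-64*(-23))) = 196/1472 = 196*(1/1472) = 49/368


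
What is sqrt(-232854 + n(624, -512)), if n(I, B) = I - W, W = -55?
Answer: 5*I*sqrt(9287) ≈ 481.85*I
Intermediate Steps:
n(I, B) = 55 + I (n(I, B) = I - 1*(-55) = I + 55 = 55 + I)
sqrt(-232854 + n(624, -512)) = sqrt(-232854 + (55 + 624)) = sqrt(-232854 + 679) = sqrt(-232175) = 5*I*sqrt(9287)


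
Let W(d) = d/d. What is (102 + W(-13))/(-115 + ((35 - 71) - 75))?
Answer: -103/226 ≈ -0.45575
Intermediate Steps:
W(d) = 1
(102 + W(-13))/(-115 + ((35 - 71) - 75)) = (102 + 1)/(-115 + ((35 - 71) - 75)) = 103/(-115 + (-36 - 75)) = 103/(-115 - 111) = 103/(-226) = 103*(-1/226) = -103/226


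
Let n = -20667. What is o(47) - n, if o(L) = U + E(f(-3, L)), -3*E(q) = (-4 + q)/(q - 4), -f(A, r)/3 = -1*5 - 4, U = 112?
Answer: 62336/3 ≈ 20779.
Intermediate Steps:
f(A, r) = 27 (f(A, r) = -3*(-1*5 - 4) = -3*(-5 - 4) = -3*(-9) = 27)
E(q) = -⅓ (E(q) = -(-4 + q)/(3*(q - 4)) = -(-4 + q)/(3*(-4 + q)) = -⅓*1 = -⅓)
o(L) = 335/3 (o(L) = 112 - ⅓ = 335/3)
o(47) - n = 335/3 - 1*(-20667) = 335/3 + 20667 = 62336/3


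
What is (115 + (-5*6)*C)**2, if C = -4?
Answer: 55225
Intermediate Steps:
(115 + (-5*6)*C)**2 = (115 - 5*6*(-4))**2 = (115 - 30*(-4))**2 = (115 + 120)**2 = 235**2 = 55225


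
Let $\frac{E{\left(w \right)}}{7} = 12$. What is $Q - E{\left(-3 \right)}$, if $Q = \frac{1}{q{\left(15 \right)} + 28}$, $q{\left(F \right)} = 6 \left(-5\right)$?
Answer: $- \frac{169}{2} \approx -84.5$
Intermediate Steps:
$E{\left(w \right)} = 84$ ($E{\left(w \right)} = 7 \cdot 12 = 84$)
$q{\left(F \right)} = -30$
$Q = - \frac{1}{2}$ ($Q = \frac{1}{-30 + 28} = \frac{1}{-2} = - \frac{1}{2} \approx -0.5$)
$Q - E{\left(-3 \right)} = - \frac{1}{2} - 84 = - \frac{169}{2}$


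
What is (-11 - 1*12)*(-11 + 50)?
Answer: -897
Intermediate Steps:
(-11 - 1*12)*(-11 + 50) = (-11 - 12)*39 = -23*39 = -897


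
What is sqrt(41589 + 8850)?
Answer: sqrt(50439) ≈ 224.59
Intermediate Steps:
sqrt(41589 + 8850) = sqrt(50439)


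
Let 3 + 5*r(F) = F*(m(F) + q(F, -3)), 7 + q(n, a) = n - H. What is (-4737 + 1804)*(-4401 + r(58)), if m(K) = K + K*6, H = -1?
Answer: -13362748/5 ≈ -2.6725e+6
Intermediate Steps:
m(K) = 7*K (m(K) = K + 6*K = 7*K)
q(n, a) = -6 + n (q(n, a) = -7 + (n - 1*(-1)) = -7 + (n + 1) = -7 + (1 + n) = -6 + n)
r(F) = -3/5 + F*(-6 + 8*F)/5 (r(F) = -3/5 + (F*(7*F + (-6 + F)))/5 = -3/5 + (F*(-6 + 8*F))/5 = -3/5 + F*(-6 + 8*F)/5)
(-4737 + 1804)*(-4401 + r(58)) = (-4737 + 1804)*(-4401 + (-3/5 - 6/5*58 + (8/5)*58**2)) = -2933*(-4401 + (-3/5 - 348/5 + (8/5)*3364)) = -2933*(-4401 + (-3/5 - 348/5 + 26912/5)) = -2933*(-4401 + 26561/5) = -2933*4556/5 = -13362748/5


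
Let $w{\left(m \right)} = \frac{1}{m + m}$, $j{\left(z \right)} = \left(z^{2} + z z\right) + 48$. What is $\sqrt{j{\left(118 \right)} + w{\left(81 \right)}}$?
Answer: $\frac{\sqrt{9038306}}{18} \approx 167.02$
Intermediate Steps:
$j{\left(z \right)} = 48 + 2 z^{2}$ ($j{\left(z \right)} = \left(z^{2} + z^{2}\right) + 48 = 2 z^{2} + 48 = 48 + 2 z^{2}$)
$w{\left(m \right)} = \frac{1}{2 m}$
$\sqrt{j{\left(118 \right)} + w{\left(81 \right)}} = \sqrt{\left(48 + 2 \cdot 118^{2}\right) + \frac{1}{2 \cdot 81}} = \sqrt{\left(48 + 2 \cdot 13924\right) + \frac{1}{2} \cdot \frac{1}{81}} = \sqrt{\left(48 + 27848\right) + \frac{1}{162}} = \sqrt{27896 + \frac{1}{162}} = \sqrt{\frac{4519153}{162}} = \frac{\sqrt{9038306}}{18}$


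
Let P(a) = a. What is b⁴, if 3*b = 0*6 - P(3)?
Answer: 1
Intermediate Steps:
b = -1 (b = (0*6 - 1*3)/3 = (0 - 3)/3 = (⅓)*(-3) = -1)
b⁴ = (-1)⁴ = 1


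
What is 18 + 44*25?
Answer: 1118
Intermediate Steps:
18 + 44*25 = 18 + 1100 = 1118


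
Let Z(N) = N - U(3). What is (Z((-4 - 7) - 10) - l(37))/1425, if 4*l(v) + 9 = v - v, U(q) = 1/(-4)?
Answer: -37/2850 ≈ -0.012982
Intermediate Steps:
U(q) = -¼
l(v) = -9/4 (l(v) = -9/4 + (v - v)/4 = -9/4 + (¼)*0 = -9/4 + 0 = -9/4)
Z(N) = ¼ + N (Z(N) = N - 1*(-¼) = N + ¼ = ¼ + N)
(Z((-4 - 7) - 10) - l(37))/1425 = ((¼ + ((-4 - 7) - 10)) - 1*(-9/4))/1425 = ((¼ + (-11 - 10)) + 9/4)*(1/1425) = ((¼ - 21) + 9/4)*(1/1425) = (-83/4 + 9/4)*(1/1425) = -37/2*1/1425 = -37/2850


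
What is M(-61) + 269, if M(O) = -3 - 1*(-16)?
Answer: 282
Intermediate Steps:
M(O) = 13 (M(O) = -3 + 16 = 13)
M(-61) + 269 = 13 + 269 = 282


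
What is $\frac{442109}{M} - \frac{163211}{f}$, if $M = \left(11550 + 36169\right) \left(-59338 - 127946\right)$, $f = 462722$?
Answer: $- \frac{729411064302527}{2067674459151756} \approx -0.35277$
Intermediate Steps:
$M = -8937005196$ ($M = 47719 \left(-187284\right) = -8937005196$)
$\frac{442109}{M} - \frac{163211}{f} = \frac{442109}{-8937005196} - \frac{163211}{462722} = 442109 \left(- \frac{1}{8937005196}\right) - \frac{163211}{462722} = - \frac{442109}{8937005196} - \frac{163211}{462722} = - \frac{729411064302527}{2067674459151756}$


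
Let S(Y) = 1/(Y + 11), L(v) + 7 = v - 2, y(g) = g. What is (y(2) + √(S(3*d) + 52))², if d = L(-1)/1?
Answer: (38 + √18753)²/361 ≈ 84.777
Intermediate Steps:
L(v) = -9 + v (L(v) = -7 + (v - 2) = -7 + (-2 + v) = -9 + v)
d = -10 (d = (-9 - 1)/1 = -10*1 = -10)
S(Y) = 1/(11 + Y)
(y(2) + √(S(3*d) + 52))² = (2 + √(1/(11 + 3*(-10)) + 52))² = (2 + √(1/(11 - 30) + 52))² = (2 + √(1/(-19) + 52))² = (2 + √(-1/19 + 52))² = (2 + √(987/19))² = (2 + √18753/19)²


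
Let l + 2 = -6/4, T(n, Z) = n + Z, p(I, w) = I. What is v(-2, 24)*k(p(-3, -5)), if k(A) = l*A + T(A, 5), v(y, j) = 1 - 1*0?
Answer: 25/2 ≈ 12.500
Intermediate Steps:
T(n, Z) = Z + n
l = -7/2 (l = -2 - 6/4 = -2 - 6*1/4 = -2 - 3/2 = -7/2 ≈ -3.5000)
v(y, j) = 1 (v(y, j) = 1 + 0 = 1)
k(A) = 5 - 5*A/2 (k(A) = -7*A/2 + (5 + A) = 5 - 5*A/2)
v(-2, 24)*k(p(-3, -5)) = 1*(5 - 5/2*(-3)) = 1*(5 + 15/2) = 1*(25/2) = 25/2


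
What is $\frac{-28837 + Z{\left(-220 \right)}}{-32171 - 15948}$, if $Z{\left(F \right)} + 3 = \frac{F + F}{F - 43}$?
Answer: $\frac{7584480}{12655297} \approx 0.59931$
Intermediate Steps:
$Z{\left(F \right)} = -3 + \frac{2 F}{-43 + F}$ ($Z{\left(F \right)} = -3 + \frac{F + F}{F - 43} = -3 + \frac{2 F}{-43 + F}$)
$\frac{-28837 + Z{\left(-220 \right)}}{-32171 - 15948} = \frac{-28837 + \frac{129 - -220}{-43 - 220}}{-32171 - 15948} = \frac{-28837 + \frac{129 + 220}{-263}}{-48119} = \left(-28837 - \frac{349}{263}\right) \left(- \frac{1}{48119}\right) = \left(- \frac{7584480}{263}\right) \left(- \frac{1}{48119}\right) = \frac{7584480}{12655297}$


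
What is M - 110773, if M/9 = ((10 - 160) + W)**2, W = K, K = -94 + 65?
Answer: 177596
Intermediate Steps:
K = -29
W = -29
M = 288369 (M = 9*((10 - 160) - 29)**2 = 9*(-150 - 29)**2 = 9*(-179)**2 = 9*32041 = 288369)
M - 110773 = 288369 - 110773 = 177596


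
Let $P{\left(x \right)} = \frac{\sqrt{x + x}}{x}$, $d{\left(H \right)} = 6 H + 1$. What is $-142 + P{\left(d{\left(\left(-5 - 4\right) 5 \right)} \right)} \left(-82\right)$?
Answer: $-142 + \frac{82 i \sqrt{538}}{269} \approx -142.0 + 7.0705 i$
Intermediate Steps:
$d{\left(H \right)} = 1 + 6 H$
$P{\left(x \right)} = \frac{\sqrt{2}}{\sqrt{x}}$ ($P{\left(x \right)} = \frac{\sqrt{2 x}}{x} = \frac{\sqrt{2} \sqrt{x}}{x} = \frac{\sqrt{2}}{\sqrt{x}}$)
$-142 + P{\left(d{\left(\left(-5 - 4\right) 5 \right)} \right)} \left(-82\right) = -142 + \frac{\sqrt{2}}{\sqrt{1 + 6 \left(-5 - 4\right) 5}} \left(-82\right) = -142 + \frac{\sqrt{2}}{\sqrt{1 + 6 \left(\left(-9\right) 5\right)}} \left(-82\right) = -142 + \frac{\sqrt{2}}{\sqrt{1 + 6 \left(-45\right)}} \left(-82\right) = -142 + \frac{\sqrt{2}}{\sqrt{1 - 270}} \left(-82\right) = -142 + \frac{\sqrt{2}}{i \sqrt{269}} \left(-82\right) = -142 + \sqrt{2} \left(- \frac{i \sqrt{269}}{269}\right) \left(-82\right) = -142 + - \frac{i \sqrt{538}}{269} \left(-82\right) = -142 + \frac{82 i \sqrt{538}}{269}$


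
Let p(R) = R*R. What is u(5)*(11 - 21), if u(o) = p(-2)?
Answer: -40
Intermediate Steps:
p(R) = R²
u(o) = 4 (u(o) = (-2)² = 4)
u(5)*(11 - 21) = 4*(11 - 21) = 4*(-10) = -40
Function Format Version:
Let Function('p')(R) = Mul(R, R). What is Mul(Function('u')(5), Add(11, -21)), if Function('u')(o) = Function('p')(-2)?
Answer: -40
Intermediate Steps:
Function('p')(R) = Pow(R, 2)
Function('u')(o) = 4 (Function('u')(o) = Pow(-2, 2) = 4)
Mul(Function('u')(5), Add(11, -21)) = Mul(4, Add(11, -21)) = Mul(4, -10) = -40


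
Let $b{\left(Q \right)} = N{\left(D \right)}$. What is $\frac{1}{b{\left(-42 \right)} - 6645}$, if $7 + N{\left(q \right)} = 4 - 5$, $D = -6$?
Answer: $- \frac{1}{6653} \approx -0.00015031$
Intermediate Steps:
$N{\left(q \right)} = -8$ ($N{\left(q \right)} = -7 + \left(4 - 5\right) = -7 - 1 = -8$)
$b{\left(Q \right)} = -8$
$\frac{1}{b{\left(-42 \right)} - 6645} = \frac{1}{-8 - 6645} = \frac{1}{-6653} = - \frac{1}{6653}$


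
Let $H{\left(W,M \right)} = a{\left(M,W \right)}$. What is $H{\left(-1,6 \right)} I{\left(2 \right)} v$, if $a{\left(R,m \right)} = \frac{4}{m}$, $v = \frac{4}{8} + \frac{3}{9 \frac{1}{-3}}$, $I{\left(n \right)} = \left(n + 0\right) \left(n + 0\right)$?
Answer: $8$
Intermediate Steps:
$I{\left(n \right)} = n^{2}$ ($I{\left(n \right)} = n n = n^{2}$)
$v = - \frac{1}{2}$ ($v = 4 \cdot \frac{1}{8} + \frac{3}{9 \left(- \frac{1}{3}\right)} = \frac{1}{2} + \frac{3}{-3} = \frac{1}{2} + 3 \left(- \frac{1}{3}\right) = \frac{1}{2} - 1 = - \frac{1}{2} \approx -0.5$)
$H{\left(W,M \right)} = \frac{4}{W}$
$H{\left(-1,6 \right)} I{\left(2 \right)} v = \frac{4}{-1} \cdot 2^{2} \left(- \frac{1}{2}\right) = 4 \left(-1\right) 4 \left(- \frac{1}{2}\right) = \left(-4\right) 4 \left(- \frac{1}{2}\right) = \left(-16\right) \left(- \frac{1}{2}\right) = 8$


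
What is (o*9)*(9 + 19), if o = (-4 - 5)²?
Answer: 20412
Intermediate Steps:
o = 81 (o = (-9)² = 81)
(o*9)*(9 + 19) = (81*9)*(9 + 19) = 729*28 = 20412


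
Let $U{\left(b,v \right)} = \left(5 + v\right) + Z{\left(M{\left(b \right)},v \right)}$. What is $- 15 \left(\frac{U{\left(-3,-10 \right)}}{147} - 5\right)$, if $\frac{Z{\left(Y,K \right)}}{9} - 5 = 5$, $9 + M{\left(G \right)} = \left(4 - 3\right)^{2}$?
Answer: $\frac{3250}{49} \approx 66.327$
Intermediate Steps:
$M{\left(G \right)} = -8$ ($M{\left(G \right)} = -9 + \left(4 - 3\right)^{2} = -9 + 1^{2} = -9 + 1 = -8$)
$Z{\left(Y,K \right)} = 90$ ($Z{\left(Y,K \right)} = 45 + 9 \cdot 5 = 45 + 45 = 90$)
$U{\left(b,v \right)} = 95 + v$ ($U{\left(b,v \right)} = \left(5 + v\right) + 90 = 95 + v$)
$- 15 \left(\frac{U{\left(-3,-10 \right)}}{147} - 5\right) = - 15 \left(\frac{95 - 10}{147} - 5\right) = - 15 \left(85 \cdot \frac{1}{147} - 5\right) = - 15 \left(\frac{85}{147} - 5\right) = \left(-15\right) \left(- \frac{650}{147}\right) = \frac{3250}{49}$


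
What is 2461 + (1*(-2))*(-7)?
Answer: 2475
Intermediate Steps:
2461 + (1*(-2))*(-7) = 2461 - 2*(-7) = 2461 + 14 = 2475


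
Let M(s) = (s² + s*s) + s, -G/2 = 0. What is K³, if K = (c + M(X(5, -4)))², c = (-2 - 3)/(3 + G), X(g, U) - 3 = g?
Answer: 4283810754983929/729 ≈ 5.8763e+12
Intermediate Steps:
G = 0 (G = -2*0 = 0)
X(g, U) = 3 + g
M(s) = s + 2*s² (M(s) = (s² + s²) + s = 2*s² + s = s + 2*s²)
c = -5/3 (c = (-2 - 3)/(3 + 0) = -5/3 ≈ -1.6667)
K = 162409/9 (K = (-5/3 + (3 + 5)*(1 + 2*(3 + 5)))² = (-5/3 + 8*(1 + 2*8))² = (-5/3 + 8*(1 + 16))² = (-5/3 + 8*17)² = (-5/3 + 136)² = (403/3)² = 162409/9 ≈ 18045.)
K³ = (162409/9)³ = 4283810754983929/729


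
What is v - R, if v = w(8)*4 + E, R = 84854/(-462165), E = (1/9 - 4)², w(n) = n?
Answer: 53665363/1134405 ≈ 47.307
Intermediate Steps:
E = 1225/81 (E = (⅑ - 4)² = (-35/9)² = 1225/81 ≈ 15.123)
R = -7714/42015 (R = 84854*(-1/462165) = -7714/42015 ≈ -0.18360)
v = 3817/81 (v = 8*4 + 1225/81 = 32 + 1225/81 = 3817/81 ≈ 47.123)
v - R = 3817/81 - 1*(-7714/42015) = 3817/81 + 7714/42015 = 53665363/1134405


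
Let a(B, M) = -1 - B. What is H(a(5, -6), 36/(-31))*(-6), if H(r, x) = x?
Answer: 216/31 ≈ 6.9677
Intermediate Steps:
H(a(5, -6), 36/(-31))*(-6) = (36/(-31))*(-6) = (36*(-1/31))*(-6) = -36/31*(-6) = 216/31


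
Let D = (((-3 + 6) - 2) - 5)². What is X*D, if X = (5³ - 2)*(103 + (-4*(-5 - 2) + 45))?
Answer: 346368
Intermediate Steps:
D = 16 (D = ((3 - 2) - 5)² = (1 - 5)² = (-4)² = 16)
X = 21648 (X = (125 - 2)*(103 + (-4*(-7) + 45)) = 123*(103 + (28 + 45)) = 123*(103 + 73) = 123*176 = 21648)
X*D = 21648*16 = 346368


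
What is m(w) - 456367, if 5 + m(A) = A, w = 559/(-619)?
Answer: -282494827/619 ≈ -4.5637e+5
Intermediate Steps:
w = -559/619 (w = 559*(-1/619) = -559/619 ≈ -0.90307)
m(A) = -5 + A
m(w) - 456367 = (-5 - 559/619) - 456367 = -3654/619 - 456367 = -282494827/619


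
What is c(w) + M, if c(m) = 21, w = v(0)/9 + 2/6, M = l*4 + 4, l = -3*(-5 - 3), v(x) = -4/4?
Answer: 121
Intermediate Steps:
v(x) = -1 (v(x) = -4*¼ = -1)
l = 24 (l = -3*(-8) = 24)
M = 100 (M = 24*4 + 4 = 96 + 4 = 100)
w = 2/9 (w = -1/9 + 2/6 = -1*⅑ + 2*(⅙) = -⅑ + ⅓ = 2/9 ≈ 0.22222)
c(w) + M = 21 + 100 = 121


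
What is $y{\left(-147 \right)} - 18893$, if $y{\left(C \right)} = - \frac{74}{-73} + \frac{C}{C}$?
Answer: $- \frac{1379042}{73} \approx -18891.0$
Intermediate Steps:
$y{\left(C \right)} = \frac{147}{73}$ ($y{\left(C \right)} = \left(-74\right) \left(- \frac{1}{73}\right) + 1 = \frac{74}{73} + 1 = \frac{147}{73}$)
$y{\left(-147 \right)} - 18893 = \frac{147}{73} - 18893 = - \frac{1379042}{73}$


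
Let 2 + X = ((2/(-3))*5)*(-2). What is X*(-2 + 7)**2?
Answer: 350/3 ≈ 116.67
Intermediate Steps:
X = 14/3 (X = -2 + ((2/(-3))*5)*(-2) = -2 + ((2*(-1/3))*5)*(-2) = -2 - 2/3*5*(-2) = -2 - 10/3*(-2) = -2 + 20/3 = 14/3 ≈ 4.6667)
X*(-2 + 7)**2 = 14*(-2 + 7)**2/3 = (14/3)*5**2 = (14/3)*25 = 350/3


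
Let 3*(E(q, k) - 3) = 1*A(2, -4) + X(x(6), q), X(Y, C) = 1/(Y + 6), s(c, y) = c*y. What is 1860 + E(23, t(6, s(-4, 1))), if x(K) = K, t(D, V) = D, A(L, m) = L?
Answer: 67093/36 ≈ 1863.7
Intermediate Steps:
X(Y, C) = 1/(6 + Y)
E(q, k) = 133/36 (E(q, k) = 3 + (1*2 + 1/(6 + 6))/3 = 3 + (2 + 1/12)/3 = 3 + (⅓)*(25/12) = 3 + 25/36 = 133/36)
1860 + E(23, t(6, s(-4, 1))) = 1860 + 133/36 = 67093/36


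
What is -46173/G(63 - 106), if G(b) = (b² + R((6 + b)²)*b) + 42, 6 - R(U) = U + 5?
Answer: -46173/60715 ≈ -0.76049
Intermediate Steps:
R(U) = 1 - U (R(U) = 6 - (U + 5) = 6 - (5 + U) = 6 + (-5 - U) = 1 - U)
G(b) = 42 + b² + b*(1 - (6 + b)²) (G(b) = (b² + (1 - (6 + b)²)*b) + 42 = (b² + b*(1 - (6 + b)²)) + 42 = 42 + b² + b*(1 - (6 + b)²))
-46173/G(63 - 106) = -46173/(42 + (63 - 106)² - (63 - 106)*(-1 + (6 + (63 - 106))²)) = -46173/(42 + (-43)² - 1*(-43)*(-1 + (6 - 43)²)) = -46173/(42 + 1849 - 1*(-43)*(-1 + (-37)²)) = -46173/(42 + 1849 - 1*(-43)*(-1 + 1369)) = -46173/(42 + 1849 - 1*(-43)*1368) = -46173/(42 + 1849 + 58824) = -46173/60715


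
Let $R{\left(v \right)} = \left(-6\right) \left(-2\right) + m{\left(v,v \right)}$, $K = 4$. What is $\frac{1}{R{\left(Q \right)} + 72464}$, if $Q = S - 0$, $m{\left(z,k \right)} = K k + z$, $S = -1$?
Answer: $\frac{1}{72471} \approx 1.3799 \cdot 10^{-5}$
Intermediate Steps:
$m{\left(z,k \right)} = z + 4 k$ ($m{\left(z,k \right)} = 4 k + z = z + 4 k$)
$Q = -1$ ($Q = -1 - 0 = -1 + 0 = -1$)
$R{\left(v \right)} = 12 + 5 v$ ($R{\left(v \right)} = \left(-6\right) \left(-2\right) + \left(v + 4 v\right) = 12 + 5 v$)
$\frac{1}{R{\left(Q \right)} + 72464} = \frac{1}{\left(12 + 5 \left(-1\right)\right) + 72464} = \frac{1}{\left(12 - 5\right) + 72464} = \frac{1}{7 + 72464} = \frac{1}{72471}$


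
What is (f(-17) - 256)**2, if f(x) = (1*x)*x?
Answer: 1089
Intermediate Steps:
f(x) = x**2 (f(x) = x*x = x**2)
(f(-17) - 256)**2 = ((-17)**2 - 256)**2 = (289 - 256)**2 = 33**2 = 1089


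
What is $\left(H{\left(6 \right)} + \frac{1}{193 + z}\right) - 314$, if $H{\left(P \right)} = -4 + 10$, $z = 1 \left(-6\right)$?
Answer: $- \frac{57595}{187} \approx -307.99$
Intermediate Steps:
$z = -6$
$H{\left(P \right)} = 6$
$\left(H{\left(6 \right)} + \frac{1}{193 + z}\right) - 314 = \left(6 + \frac{1}{193 - 6}\right) - 314 = \left(6 + \frac{1}{187}\right) - 314 = \frac{1123}{187} - 314 = - \frac{57595}{187}$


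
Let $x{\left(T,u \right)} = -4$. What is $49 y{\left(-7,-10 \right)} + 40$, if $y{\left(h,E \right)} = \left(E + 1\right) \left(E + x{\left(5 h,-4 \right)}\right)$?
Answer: $6214$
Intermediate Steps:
$y{\left(h,E \right)} = \left(1 + E\right) \left(-4 + E\right)$ ($y{\left(h,E \right)} = \left(E + 1\right) \left(E - 4\right) = \left(1 + E\right) \left(-4 + E\right)$)
$49 y{\left(-7,-10 \right)} + 40 = 49 \left(-4 + \left(-10\right)^{2} - -30\right) + 40 = 49 \left(-4 + 100 + 30\right) + 40 = 49 \cdot 126 + 40 = 6174 + 40 = 6214$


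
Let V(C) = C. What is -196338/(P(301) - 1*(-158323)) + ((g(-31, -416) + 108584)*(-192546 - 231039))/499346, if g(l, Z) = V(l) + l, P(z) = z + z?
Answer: -1217601457762033/13226427175 ≈ -92058.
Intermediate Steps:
P(z) = 2*z
g(l, Z) = 2*l (g(l, Z) = l + l = 2*l)
-196338/(P(301) - 1*(-158323)) + ((g(-31, -416) + 108584)*(-192546 - 231039))/499346 = -196338/(2*301 - 1*(-158323)) + ((2*(-31) + 108584)*(-192546 - 231039))/499346 = -196338/(602 + 158323) + ((-62 + 108584)*(-423585))*(1/499346) = -196338/158925 + (108522*(-423585))*(1/499346) = -196338*1/158925 - 45968291370*1/499346 = -65446/52975 - 22984145685/249673 = -1217601457762033/13226427175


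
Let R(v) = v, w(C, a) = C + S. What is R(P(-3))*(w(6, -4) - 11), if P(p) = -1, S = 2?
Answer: 3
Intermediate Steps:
w(C, a) = 2 + C (w(C, a) = C + 2 = 2 + C)
R(P(-3))*(w(6, -4) - 11) = -((2 + 6) - 11) = -(8 - 11) = -1*(-3) = 3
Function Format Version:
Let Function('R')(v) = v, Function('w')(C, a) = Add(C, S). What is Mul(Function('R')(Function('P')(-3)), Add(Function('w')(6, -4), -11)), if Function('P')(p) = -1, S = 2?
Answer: 3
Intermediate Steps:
Function('w')(C, a) = Add(2, C) (Function('w')(C, a) = Add(C, 2) = Add(2, C))
Mul(Function('R')(Function('P')(-3)), Add(Function('w')(6, -4), -11)) = Mul(-1, Add(Add(2, 6), -11)) = Mul(-1, Add(8, -11)) = Mul(-1, -3) = 3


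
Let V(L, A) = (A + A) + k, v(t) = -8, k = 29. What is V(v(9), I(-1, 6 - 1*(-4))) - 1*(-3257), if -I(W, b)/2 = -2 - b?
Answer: 3334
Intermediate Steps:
I(W, b) = 4 + 2*b (I(W, b) = -2*(-2 - b) = 4 + 2*b)
V(L, A) = 29 + 2*A (V(L, A) = (A + A) + 29 = 2*A + 29 = 29 + 2*A)
V(v(9), I(-1, 6 - 1*(-4))) - 1*(-3257) = (29 + 2*(4 + 2*(6 - 1*(-4)))) - 1*(-3257) = (29 + 2*(4 + 2*(6 + 4))) + 3257 = (29 + 2*(4 + 2*10)) + 3257 = (29 + 2*(4 + 20)) + 3257 = (29 + 2*24) + 3257 = (29 + 48) + 3257 = 77 + 3257 = 3334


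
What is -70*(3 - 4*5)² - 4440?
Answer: -24670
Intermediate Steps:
-70*(3 - 4*5)² - 4440 = -70*(3 - 20)² - 4440 = -70*(-17)² - 4440 = -70*289 - 4440 = -20230 - 4440 = -24670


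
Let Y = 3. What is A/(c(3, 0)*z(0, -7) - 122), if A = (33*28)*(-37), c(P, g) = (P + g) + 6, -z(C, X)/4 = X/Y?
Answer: 17094/19 ≈ 899.68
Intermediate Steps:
z(C, X) = -4*X/3
c(P, g) = 6 + P + g
A = -34188 (A = 924*(-37) = -34188)
A/(c(3, 0)*z(0, -7) - 122) = -34188/((6 + 3 + 0)*(-4/3*(-7)) - 122) = -34188/(9*(28/3) - 122) = -34188/(84 - 122) = -34188/(-38) = -34188*(-1/38) = 17094/19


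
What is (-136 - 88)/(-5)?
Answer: 224/5 ≈ 44.800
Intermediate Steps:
(-136 - 88)/(-5) = -1/5*(-224) = 224/5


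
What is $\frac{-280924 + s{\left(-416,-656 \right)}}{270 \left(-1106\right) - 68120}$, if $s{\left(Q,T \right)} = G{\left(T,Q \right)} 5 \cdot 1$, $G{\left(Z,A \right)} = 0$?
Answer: $\frac{70231}{91685} \approx 0.766$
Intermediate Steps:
$s{\left(Q,T \right)} = 0$ ($s{\left(Q,T \right)} = 0 \cdot 5 \cdot 1 = 0 \cdot 1 = 0$)
$\frac{-280924 + s{\left(-416,-656 \right)}}{270 \left(-1106\right) - 68120} = \frac{-280924 + 0}{270 \left(-1106\right) - 68120} = - \frac{280924}{-298620 - 68120} = - \frac{280924}{-366740} = \left(-280924\right) \left(- \frac{1}{366740}\right) = \frac{70231}{91685}$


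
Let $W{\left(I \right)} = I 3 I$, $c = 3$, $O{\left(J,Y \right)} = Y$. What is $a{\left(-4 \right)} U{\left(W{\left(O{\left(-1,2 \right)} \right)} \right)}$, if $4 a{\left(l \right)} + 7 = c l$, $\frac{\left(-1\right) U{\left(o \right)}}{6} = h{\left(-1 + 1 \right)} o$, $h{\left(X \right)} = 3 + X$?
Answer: $1026$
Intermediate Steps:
$W{\left(I \right)} = 3 I^{2}$ ($W{\left(I \right)} = 3 I I = 3 I^{2}$)
$U{\left(o \right)} = - 18 o$ ($U{\left(o \right)} = - 6 \left(3 + \left(-1 + 1\right)\right) o = - 6 \left(3 + 0\right) o = - 6 \cdot 3 o = - 18 o$)
$a{\left(l \right)} = - \frac{7}{4} + \frac{3 l}{4}$
$a{\left(-4 \right)} U{\left(W{\left(O{\left(-1,2 \right)} \right)} \right)} = \left(- \frac{7}{4} + \frac{3}{4} \left(-4\right)\right) \left(- 18 \cdot 3 \cdot 2^{2}\right) = \left(- \frac{7}{4} - 3\right) \left(- 18 \cdot 3 \cdot 4\right) = - \frac{19 \left(\left(-18\right) 12\right)}{4} = \left(- \frac{19}{4}\right) \left(-216\right) = 1026$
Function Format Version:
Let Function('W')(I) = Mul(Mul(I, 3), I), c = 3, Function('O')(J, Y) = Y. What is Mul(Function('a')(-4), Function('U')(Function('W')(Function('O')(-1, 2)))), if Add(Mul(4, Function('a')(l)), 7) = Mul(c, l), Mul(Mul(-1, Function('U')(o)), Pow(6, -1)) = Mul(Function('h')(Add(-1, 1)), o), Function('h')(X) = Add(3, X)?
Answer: 1026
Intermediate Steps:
Function('W')(I) = Mul(3, Pow(I, 2)) (Function('W')(I) = Mul(Mul(3, I), I) = Mul(3, Pow(I, 2)))
Function('U')(o) = Mul(-18, o) (Function('U')(o) = Mul(-6, Mul(Add(3, Add(-1, 1)), o)) = Mul(-6, Mul(Add(3, 0), o)) = Mul(-6, Mul(3, o)) = Mul(-18, o))
Function('a')(l) = Add(Rational(-7, 4), Mul(Rational(3, 4), l)) (Function('a')(l) = Add(Rational(-7, 4), Mul(Rational(1, 4), Mul(3, l))) = Add(Rational(-7, 4), Mul(Rational(3, 4), l)))
Mul(Function('a')(-4), Function('U')(Function('W')(Function('O')(-1, 2)))) = Mul(Add(Rational(-7, 4), Mul(Rational(3, 4), -4)), Mul(-18, Mul(3, Pow(2, 2)))) = Mul(Add(Rational(-7, 4), -3), Mul(-18, Mul(3, 4))) = Mul(Rational(-19, 4), Mul(-18, 12)) = Mul(Rational(-19, 4), -216) = 1026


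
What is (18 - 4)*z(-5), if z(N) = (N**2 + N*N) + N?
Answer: 630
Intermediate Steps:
z(N) = N + 2*N**2 (z(N) = (N**2 + N**2) + N = 2*N**2 + N = N + 2*N**2)
(18 - 4)*z(-5) = (18 - 4)*(-5*(1 + 2*(-5))) = 14*(-5*(1 - 10)) = 14*(-5*(-9)) = 14*45 = 630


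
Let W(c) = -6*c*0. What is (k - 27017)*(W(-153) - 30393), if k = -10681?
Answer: 1145755314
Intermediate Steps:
W(c) = 0
(k - 27017)*(W(-153) - 30393) = (-10681 - 27017)*(0 - 30393) = -37698*(-30393) = 1145755314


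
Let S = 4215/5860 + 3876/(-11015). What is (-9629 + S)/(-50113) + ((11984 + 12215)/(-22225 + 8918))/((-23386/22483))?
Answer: 27904233970550763241/14380387276847658220 ≈ 1.9404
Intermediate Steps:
S = 4742973/12909580 (S = 4215*(1/5860) + 3876*(-1/11015) = 843/1172 - 3876/11015 = 4742973/12909580 ≈ 0.36740)
(-9629 + S)/(-50113) + ((11984 + 12215)/(-22225 + 8918))/((-23386/22483)) = (-9629 + 4742973/12909580)/(-50113) + ((11984 + 12215)/(-22225 + 8918))/((-23386/22483)) = -124301602847/12909580*(-1/50113) + (24199/(-13307))/((-23386*1/22483)) = 124301602847/646937782540 + (24199*(-1/13307))/(-23386/22483) = 124301602847/646937782540 - 3457/1901*(-22483/23386) = 124301602847/646937782540 + 77723731/44456786 = 27904233970550763241/14380387276847658220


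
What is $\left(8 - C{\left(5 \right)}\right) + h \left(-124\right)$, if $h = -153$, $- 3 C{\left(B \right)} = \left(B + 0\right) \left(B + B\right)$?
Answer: $\frac{56990}{3} \approx 18997.0$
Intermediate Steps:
$C{\left(B \right)} = - \frac{2 B^{2}}{3}$ ($C{\left(B \right)} = - \frac{\left(B + 0\right) \left(B + B\right)}{3} = - \frac{B 2 B}{3} = - \frac{2 B^{2}}{3}$)
$\left(8 - C{\left(5 \right)}\right) + h \left(-124\right) = \left(8 - - \frac{2 \cdot 5^{2}}{3}\right) - -18972 = \left(8 - \left(- \frac{2}{3}\right) 25\right) + 18972 = \left(8 - - \frac{50}{3}\right) + 18972 = \left(8 + \frac{50}{3}\right) + 18972 = \frac{74}{3} + 18972 = \frac{56990}{3}$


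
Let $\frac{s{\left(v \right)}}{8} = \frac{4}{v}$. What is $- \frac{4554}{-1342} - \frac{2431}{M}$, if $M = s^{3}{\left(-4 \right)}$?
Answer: $\frac{254275}{31232} \approx 8.1415$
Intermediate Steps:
$s{\left(v \right)} = \frac{32}{v}$ ($s{\left(v \right)} = 8 \frac{4}{v} = \frac{32}{v}$)
$M = -512$ ($M = \left(\frac{32}{-4}\right)^{3} = \left(32 \left(- \frac{1}{4}\right)\right)^{3} = \left(-8\right)^{3} = -512$)
$- \frac{4554}{-1342} - \frac{2431}{M} = - \frac{4554}{-1342} - \frac{2431}{-512} = \left(-4554\right) \left(- \frac{1}{1342}\right) - - \frac{2431}{512} = \frac{207}{61} + \frac{2431}{512} = \frac{254275}{31232}$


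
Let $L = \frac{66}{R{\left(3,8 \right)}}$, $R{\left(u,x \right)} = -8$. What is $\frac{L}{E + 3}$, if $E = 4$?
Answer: $- \frac{33}{28} \approx -1.1786$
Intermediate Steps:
$L = - \frac{33}{4}$ ($L = \frac{66}{-8} = 66 \left(- \frac{1}{8}\right) = - \frac{33}{4} \approx -8.25$)
$\frac{L}{E + 3} = \frac{1}{4 + 3} \left(- \frac{33}{4}\right) = \frac{1}{7} \left(- \frac{33}{4}\right) = - \frac{33}{28}$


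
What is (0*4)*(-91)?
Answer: 0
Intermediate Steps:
(0*4)*(-91) = 0*(-91) = 0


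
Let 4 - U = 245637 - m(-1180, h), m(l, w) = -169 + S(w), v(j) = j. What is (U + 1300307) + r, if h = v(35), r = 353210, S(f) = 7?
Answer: 1407722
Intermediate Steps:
h = 35
m(l, w) = -162 (m(l, w) = -169 + 7 = -162)
U = -245795 (U = 4 - (245637 - 1*(-162)) = 4 - (245637 + 162) = 4 - 1*245799 = 4 - 245799 = -245795)
(U + 1300307) + r = (-245795 + 1300307) + 353210 = 1054512 + 353210 = 1407722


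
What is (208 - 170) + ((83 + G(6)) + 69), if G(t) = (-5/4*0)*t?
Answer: 190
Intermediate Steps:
G(t) = 0 (G(t) = (-5*¼*0)*t = (-5/4*0)*t = 0*t = 0)
(208 - 170) + ((83 + G(6)) + 69) = (208 - 170) + ((83 + 0) + 69) = 38 + (83 + 69) = 38 + 152 = 190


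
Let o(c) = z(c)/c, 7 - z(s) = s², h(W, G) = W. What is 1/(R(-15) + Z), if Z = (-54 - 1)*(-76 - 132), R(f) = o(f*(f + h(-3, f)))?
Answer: 270/3015907 ≈ 8.9525e-5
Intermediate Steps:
z(s) = 7 - s²
o(c) = (7 - c²)/c
R(f) = -f*(-3 + f) + 7/(f*(-3 + f)) (R(f) = -f*(f - 3) + 7/((f*(f - 3))) = -f*(-3 + f) + 7/((f*(-3 + f))) = -f*(-3 + f) + 7*(1/(f*(-3 + f))) = -f*(-3 + f) + 7/(f*(-3 + f)))
Z = 11440 (Z = -55*(-208) = 11440)
1/(R(-15) + Z) = 1/((7 - 1*(-15)²*(-3 - 15)²)/((-15)*(-3 - 15)) + 11440) = 1/(-1/15*(7 - 1*225*(-18)²)/(-18) + 11440) = 1/(-1/15*(-1/18)*(7 - 1*225*324) + 11440) = 1/(-1/15*(-1/18)*(7 - 72900) + 11440) = 1/(-1/15*(-1/18)*(-72893) + 11440) = 1/(-72893/270 + 11440) = 1/(3015907/270) = 270/3015907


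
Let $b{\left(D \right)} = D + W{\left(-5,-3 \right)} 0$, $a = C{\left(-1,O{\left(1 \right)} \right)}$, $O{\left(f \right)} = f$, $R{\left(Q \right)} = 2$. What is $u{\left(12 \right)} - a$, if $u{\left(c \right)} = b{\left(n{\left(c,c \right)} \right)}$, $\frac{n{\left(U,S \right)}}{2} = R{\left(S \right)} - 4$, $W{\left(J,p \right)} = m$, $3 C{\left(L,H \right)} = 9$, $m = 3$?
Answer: $-7$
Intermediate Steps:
$C{\left(L,H \right)} = 3$ ($C{\left(L,H \right)} = \frac{1}{3} \cdot 9 = 3$)
$W{\left(J,p \right)} = 3$
$a = 3$
$n{\left(U,S \right)} = -4$ ($n{\left(U,S \right)} = 2 \left(2 - 4\right) = 2 \left(-2\right) = -4$)
$b{\left(D \right)} = D$ ($b{\left(D \right)} = D + 3 \cdot 0 = D + 0 = D$)
$u{\left(c \right)} = -4$
$u{\left(12 \right)} - a = -4 - 3 = -7$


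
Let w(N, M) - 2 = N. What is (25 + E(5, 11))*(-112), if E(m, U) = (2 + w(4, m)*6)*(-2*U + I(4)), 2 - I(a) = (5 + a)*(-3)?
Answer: -32592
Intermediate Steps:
w(N, M) = 2 + N
I(a) = 17 + 3*a (I(a) = 2 - (5 + a)*(-3) = 2 - (-15 - 3*a) = 2 + (15 + 3*a) = 17 + 3*a)
E(m, U) = 1102 - 76*U (E(m, U) = (2 + (2 + 4)*6)*(-2*U + (17 + 3*4)) = (2 + 6*6)*(-2*U + (17 + 12)) = (2 + 36)*(-2*U + 29) = 38*(29 - 2*U) = 1102 - 76*U)
(25 + E(5, 11))*(-112) = (25 + (1102 - 76*11))*(-112) = (25 + (1102 - 836))*(-112) = (25 + 266)*(-112) = 291*(-112) = -32592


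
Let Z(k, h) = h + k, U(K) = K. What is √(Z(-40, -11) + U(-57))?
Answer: 6*I*√3 ≈ 10.392*I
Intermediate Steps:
√(Z(-40, -11) + U(-57)) = √((-11 - 40) - 57) = √(-51 - 57) = √(-108) = 6*I*√3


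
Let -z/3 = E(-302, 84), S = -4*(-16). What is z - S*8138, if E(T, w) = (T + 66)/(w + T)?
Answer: -56771042/109 ≈ -5.2084e+5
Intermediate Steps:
S = 64
E(T, w) = (66 + T)/(T + w)
z = -354/109 (z = -3*(66 - 302)/(-302 + 84) = -3*(-236)/(-218) = -(-3)*(-236)/218 = -3*118/109 = -354/109 ≈ -3.2477)
z - S*8138 = -354/109 - 64*8138 = -354/109 - 1*520832 = -354/109 - 520832 = -56771042/109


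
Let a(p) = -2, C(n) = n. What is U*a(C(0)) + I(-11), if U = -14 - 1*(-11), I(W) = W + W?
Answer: -16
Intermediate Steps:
I(W) = 2*W
U = -3 (U = -14 + 11 = -3)
U*a(C(0)) + I(-11) = -3*(-2) + 2*(-11) = 6 - 22 = -16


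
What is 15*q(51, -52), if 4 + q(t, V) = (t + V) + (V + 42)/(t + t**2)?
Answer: -33175/442 ≈ -75.057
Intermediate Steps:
q(t, V) = -4 + V + t + (42 + V)/(t + t**2) (q(t, V) = -4 + ((t + V) + (V + 42)/(t + t**2)) = -4 + ((V + t) + (42 + V)/(t + t**2)) = -4 + (V + t + (42 + V)/(t + t**2)) = -4 + V + t + (42 + V)/(t + t**2))
15*q(51, -52) = 15*((42 - 52 + 51**3 - 4*51 - 3*51**2 - 52*51 - 52*51**2)/(51*(1 + 51))) = 15*((1/51)*(42 - 52 + 132651 - 204 - 3*2601 - 2652 - 52*2601)/52) = 15*((1/51)*(1/52)*(42 - 52 + 132651 - 204 - 7803 - 2652 - 135252)) = 15*((1/51)*(1/52)*(-13270)) = 15*(-6635/1326) = -33175/442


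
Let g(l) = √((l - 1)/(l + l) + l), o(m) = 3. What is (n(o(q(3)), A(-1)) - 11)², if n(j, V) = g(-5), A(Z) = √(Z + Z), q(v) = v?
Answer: (55 - I*√110)²/25 ≈ 116.6 - 46.148*I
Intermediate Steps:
A(Z) = √2*√Z (A(Z) = √(2*Z) = √2*√Z)
g(l) = √(l + (-1 + l)/(2*l)) (g(l) = √((-1 + l)/((2*l)) + l) = √((-1 + l)*(1/(2*l)) + l) = √((-1 + l)/(2*l) + l) = √(l + (-1 + l)/(2*l)))
n(j, V) = I*√110/5 (n(j, V) = √(2 - 2/(-5) + 4*(-5))/2 = √(2 - 2*(-⅕) - 20)/2 = √(2 + ⅖ - 20)/2 = √(-88/5)/2 = (2*I*√110/5)/2 = I*√110/5)
(n(o(q(3)), A(-1)) - 11)² = (I*√110/5 - 11)² = (-11 + I*√110/5)²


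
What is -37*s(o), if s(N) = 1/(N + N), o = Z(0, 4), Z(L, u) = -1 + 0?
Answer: 37/2 ≈ 18.500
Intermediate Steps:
Z(L, u) = -1
o = -1
s(N) = 1/(2*N)
-37*s(o) = -37/(2*(-1)) = -37*(-1)/2 = -37*(-½) = 37/2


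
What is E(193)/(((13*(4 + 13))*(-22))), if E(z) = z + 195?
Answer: -194/2431 ≈ -0.079803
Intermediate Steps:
E(z) = 195 + z
E(193)/(((13*(4 + 13))*(-22))) = (195 + 193)/(((13*(4 + 13))*(-22))) = 388/(((13*17)*(-22))) = 388/((221*(-22))) = 388/(-4862) = 388*(-1/4862) = -194/2431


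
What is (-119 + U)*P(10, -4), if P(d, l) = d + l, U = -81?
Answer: -1200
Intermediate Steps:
(-119 + U)*P(10, -4) = (-119 - 81)*(10 - 4) = -200*6 = -1200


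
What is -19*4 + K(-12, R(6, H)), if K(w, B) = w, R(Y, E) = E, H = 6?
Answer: -88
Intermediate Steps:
-19*4 + K(-12, R(6, H)) = -19*4 - 12 = -76 - 12 = -88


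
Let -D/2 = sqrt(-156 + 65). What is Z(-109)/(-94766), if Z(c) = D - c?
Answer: -109/94766 + I*sqrt(91)/47383 ≈ -0.0011502 + 0.00020133*I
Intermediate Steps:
D = -2*I*sqrt(91) (D = -2*sqrt(-156 + 65) = -2*I*sqrt(91) ≈ -19.079*I)
Z(c) = -c - 2*I*sqrt(91) (Z(c) = -2*I*sqrt(91) - c = -c - 2*I*sqrt(91))
Z(-109)/(-94766) = (-1*(-109) - 2*I*sqrt(91))/(-94766) = (109 - 2*I*sqrt(91))*(-1/94766) = -109/94766 + I*sqrt(91)/47383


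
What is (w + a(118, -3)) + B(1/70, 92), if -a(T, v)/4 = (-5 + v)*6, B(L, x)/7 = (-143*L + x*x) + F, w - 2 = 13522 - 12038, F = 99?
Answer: 616047/10 ≈ 61605.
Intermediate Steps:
w = 1486 (w = 2 + (13522 - 12038) = 2 + 1484 = 1486)
B(L, x) = 693 - 1001*L + 7*x² (B(L, x) = 7*((-143*L + x*x) + 99) = 7*((-143*L + x²) + 99) = 7*((x² - 143*L) + 99) = 7*(99 + x² - 143*L) = 693 - 1001*L + 7*x²)
a(T, v) = 120 - 24*v (a(T, v) = -4*(-5 + v)*6 = -4*(-30 + 6*v) = 120 - 24*v)
(w + a(118, -3)) + B(1/70, 92) = (1486 + (120 - 24*(-3))) + (693 - 1001/70 + 7*92²) = (1486 + (120 + 72)) + (693 - 1001*1/70 + 7*8464) = (1486 + 192) + (693 - 143/10 + 59248) = 1678 + 599267/10 = 616047/10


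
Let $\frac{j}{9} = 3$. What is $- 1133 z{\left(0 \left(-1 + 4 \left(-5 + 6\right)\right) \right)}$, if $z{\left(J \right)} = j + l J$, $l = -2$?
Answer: $-30591$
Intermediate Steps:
$j = 27$ ($j = 9 \cdot 3 = 27$)
$z{\left(J \right)} = 27 - 2 J$
$- 1133 z{\left(0 \left(-1 + 4 \left(-5 + 6\right)\right) \right)} = - 1133 \left(27 - 2 \cdot 0 \left(-1 + 4 \left(-5 + 6\right)\right)\right) = - 1133 \left(27 - 2 \cdot 0 \left(-1 + 4 \cdot 1\right)\right) = - 1133 \left(27 - 2 \cdot 0 \left(-1 + 4\right)\right) = - 1133 \left(27 - 2 \cdot 0 \cdot 3\right) = - 1133 \left(27 - 0\right) = - 1133 \left(27 + 0\right) = \left(-1133\right) 27 = -30591$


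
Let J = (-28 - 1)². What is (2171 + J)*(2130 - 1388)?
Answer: 2234904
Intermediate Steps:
J = 841 (J = (-29)² = 841)
(2171 + J)*(2130 - 1388) = (2171 + 841)*(2130 - 1388) = 3012*742 = 2234904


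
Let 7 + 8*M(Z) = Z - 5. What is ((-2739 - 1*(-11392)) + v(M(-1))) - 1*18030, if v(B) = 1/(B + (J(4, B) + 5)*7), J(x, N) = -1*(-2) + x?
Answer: -5654323/603 ≈ -9377.0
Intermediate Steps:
J(x, N) = 2 + x
M(Z) = -3/2 + Z/8 (M(Z) = -7/8 + (Z - 5)/8 = -7/8 + (-5 + Z)/8 = -7/8 + (-5/8 + Z/8) = -3/2 + Z/8)
v(B) = 1/(77 + B) (v(B) = 1/(B + ((2 + 4) + 5)*7) = 1/(B + (6 + 5)*7) = 1/(B + 11*7) = 1/(B + 77) = 1/(77 + B))
((-2739 - 1*(-11392)) + v(M(-1))) - 1*18030 = ((-2739 - 1*(-11392)) + 1/(77 + (-3/2 + (1/8)*(-1)))) - 1*18030 = ((-2739 + 11392) + 1/(77 + (-3/2 - 1/8))) - 18030 = (8653 + 1/(77 - 13/8)) - 18030 = (8653 + 1/(603/8)) - 18030 = (8653 + 8/603) - 18030 = 5217767/603 - 18030 = -5654323/603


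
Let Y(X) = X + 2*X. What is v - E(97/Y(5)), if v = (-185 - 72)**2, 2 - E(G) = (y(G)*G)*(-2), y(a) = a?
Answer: 14841757/225 ≈ 65963.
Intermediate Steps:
Y(X) = 3*X
E(G) = 2 + 2*G**2 (E(G) = 2 - G*G*(-2) = 2 - G**2*(-2) = 2 - (-2)*G**2 = 2 + 2*G**2)
v = 66049 (v = (-257)**2 = 66049)
v - E(97/Y(5)) = 66049 - (2 + 2*(97/((3*5)))**2) = 66049 - (2 + 2*(97/15)**2) = 66049 - (2 + 2*(9409/225)) = 66049 - (2 + 18818/225) = 66049 - 1*19268/225 = 66049 - 19268/225 = 14841757/225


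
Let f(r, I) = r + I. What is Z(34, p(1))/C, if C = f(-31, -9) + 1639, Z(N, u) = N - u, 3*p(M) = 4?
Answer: 98/4797 ≈ 0.020429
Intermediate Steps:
p(M) = 4/3 (p(M) = (⅓)*4 = 4/3)
f(r, I) = I + r
C = 1599 (C = (-9 - 31) + 1639 = -40 + 1639 = 1599)
Z(34, p(1))/C = (34 - 1*4/3)/1599 = (34 - 4/3)*(1/1599) = (98/3)*(1/1599) = 98/4797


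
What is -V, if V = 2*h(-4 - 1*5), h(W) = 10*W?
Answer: 180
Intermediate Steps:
V = -180 (V = 2*(10*(-4 - 1*5)) = 2*(10*(-4 - 5)) = 2*(10*(-9)) = 2*(-90) = -180)
-V = -1*(-180) = 180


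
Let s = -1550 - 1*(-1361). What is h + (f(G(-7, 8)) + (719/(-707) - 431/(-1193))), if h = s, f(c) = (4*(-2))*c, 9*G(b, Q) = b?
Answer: -1392454345/7591059 ≈ -183.43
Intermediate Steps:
G(b, Q) = b/9
f(c) = -8*c
s = -189 (s = -1550 + 1361 = -189)
h = -189
h + (f(G(-7, 8)) + (719/(-707) - 431/(-1193))) = -189 + (-8*(-7)/9 + (719/(-707) - 431/(-1193))) = -189 + (-8*(-7/9) + (719*(-1/707) - 431*(-1/1193))) = -189 + (56/9 + (-719/707 + 431/1193)) = -189 + (56/9 - 553050/843451) = -189 + 42255806/7591059 = -1392454345/7591059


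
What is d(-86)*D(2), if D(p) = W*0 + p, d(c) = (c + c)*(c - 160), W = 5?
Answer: 84624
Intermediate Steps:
d(c) = 2*c*(-160 + c) (d(c) = (2*c)*(-160 + c) = 2*c*(-160 + c))
D(p) = p (D(p) = 5*0 + p = 0 + p = p)
d(-86)*D(2) = (2*(-86)*(-160 - 86))*2 = (2*(-86)*(-246))*2 = 42312*2 = 84624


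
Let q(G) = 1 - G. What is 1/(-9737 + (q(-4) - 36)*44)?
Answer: -1/11101 ≈ -9.0082e-5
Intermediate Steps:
1/(-9737 + (q(-4) - 36)*44) = 1/(-9737 + ((1 - 1*(-4)) - 36)*44) = 1/(-9737 + ((1 + 4) - 36)*44) = 1/(-9737 + (5 - 36)*44) = 1/(-9737 - 31*44) = 1/(-9737 - 1364) = 1/(-11101) = -1/11101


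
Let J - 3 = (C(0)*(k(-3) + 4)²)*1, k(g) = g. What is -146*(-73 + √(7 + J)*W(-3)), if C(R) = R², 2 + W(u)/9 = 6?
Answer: 10658 - 5256*√10 ≈ -5962.9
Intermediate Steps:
W(u) = 36 (W(u) = -18 + 9*6 = -18 + 54 = 36)
J = 3 (J = 3 + (0²*(-3 + 4)²)*1 = 3 + (0*1²)*1 = 3 + (0*1)*1 = 3 + 0*1 = 3 + 0 = 3)
-146*(-73 + √(7 + J)*W(-3)) = -146*(-73 + √(7 + 3)*36) = -146*(-73 + √10*36) = -146*(-73 + 36*√10) = 10658 - 5256*√10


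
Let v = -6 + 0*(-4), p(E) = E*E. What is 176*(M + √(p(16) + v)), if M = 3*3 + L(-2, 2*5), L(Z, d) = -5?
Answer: 704 + 880*√10 ≈ 3486.8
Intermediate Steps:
p(E) = E²
v = -6 (v = -6 + 0 = -6)
M = 4 (M = 3*3 - 5 = 9 - 5 = 4)
176*(M + √(p(16) + v)) = 176*(4 + √(16² - 6)) = 176*(4 + √(256 - 6)) = 176*(4 + √250) = 176*(4 + 5*√10) = 704 + 880*√10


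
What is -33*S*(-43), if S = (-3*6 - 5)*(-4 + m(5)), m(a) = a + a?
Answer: -195822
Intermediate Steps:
m(a) = 2*a
S = -138 (S = (-3*6 - 5)*(-4 + 2*5) = (-18 - 5)*(-4 + 10) = -23*6 = -138)
-33*S*(-43) = -33*(-138)*(-43) = 4554*(-43) = -195822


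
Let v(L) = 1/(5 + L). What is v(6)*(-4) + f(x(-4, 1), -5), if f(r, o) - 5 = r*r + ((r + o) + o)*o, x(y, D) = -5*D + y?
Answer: 1987/11 ≈ 180.64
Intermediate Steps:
x(y, D) = y - 5*D
f(r, o) = 5 + r² + o*(r + 2*o) (f(r, o) = 5 + (r*r + ((r + o) + o)*o) = 5 + (r² + ((o + r) + o)*o) = 5 + (r² + (r + 2*o)*o) = 5 + (r² + o*(r + 2*o)) = 5 + r² + o*(r + 2*o))
v(6)*(-4) + f(x(-4, 1), -5) = -4/(5 + 6) + (5 + (-4 - 5*1)² + 2*(-5)² - 5*(-4 - 5*1)) = -4/11 + (5 + (-4 - 5)² + 2*25 - 5*(-4 - 5)) = (1/11)*(-4) + (5 + (-9)² + 50 - 5*(-9)) = -4/11 + (5 + 81 + 50 + 45) = -4/11 + 181 = 1987/11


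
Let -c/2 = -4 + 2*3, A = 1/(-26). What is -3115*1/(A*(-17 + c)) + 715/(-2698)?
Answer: -31218005/8094 ≈ -3856.9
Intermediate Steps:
A = -1/26 ≈ -0.038462
c = -4 (c = -2*(-4 + 2*3) = -2*(-4 + 6) = -2*2 = -4)
-3115*1/(A*(-17 + c)) + 715/(-2698) = -3115*(-26/(-17 - 4)) + 715/(-2698) = -3115/((-21*(-1/26))) + 715*(-1/2698) = -3115/21/26 - 715/2698 = -3115*26/21 - 715/2698 = -11570/3 - 715/2698 = -31218005/8094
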